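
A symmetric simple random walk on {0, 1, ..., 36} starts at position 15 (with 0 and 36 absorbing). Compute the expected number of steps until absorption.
E[τ | X_0 = 15] = 315

Let v_k = E[τ | X_0 = k]. Boundary: v_0 = v_36 = 0. Recurrence: v_k = 1 + (v_{k-1} + v_{k+1})/2 for 1 ≤ k ≤ 35. The particular solution to v_k − (v_{k-1} + v_{k+1})/2 = 1 is v_k = −k^2. Adding homogeneous solution A + B k and matching boundaries gives v_k = k (36 − k). Substituting k = 15: v_15 = 15 · 21 = 315.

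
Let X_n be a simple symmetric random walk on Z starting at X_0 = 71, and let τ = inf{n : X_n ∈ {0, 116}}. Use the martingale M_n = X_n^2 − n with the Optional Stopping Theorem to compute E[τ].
E[τ] = 3195

M_n = X_n^2 − n is a martingale (since E[X_{n+1}^2 | F_n] = X_n^2 + 1). By OST (τ has finite mean in a bounded region), E[M_τ] = E[M_0] = X_0^2 − 0 = 71^2 = 5041. Also E[M_τ] = E[X_τ^2] − E[τ]. The walk exits at 0 or 116, with P(hit 116 first) = 71/116, so E[X_τ^2] = 116^2 · 71/116 + 0 = 8236. Thus E[τ] = E[X_τ^2] − E[M_τ] = 8236 − 5041 = 3195 = 71(116 − 71) = 3195.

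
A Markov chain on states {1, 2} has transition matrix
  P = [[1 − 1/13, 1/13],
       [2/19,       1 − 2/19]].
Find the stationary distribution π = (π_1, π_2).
π_1 = 26/45, π_2 = 19/45

Solve πP = π with π_1 + π_2 = 1. From πP = π: π_1 · (1 − 1/13) + π_2 · 2/19 = π_1 ⇒ π_2 · 2/19 = π_1 · 1/13 ⇒ π_2/π_1 = (1/13)/(2/19) = 19/26. Together with π_1 + π_2 = 1:
  π_1 = (2/19)/(1/13 + 2/19) = (2/19)/(45/247) = 26/45,
  π_2 = (1/13)/(1/13 + 2/19) = (1/13)/(45/247) = 19/45.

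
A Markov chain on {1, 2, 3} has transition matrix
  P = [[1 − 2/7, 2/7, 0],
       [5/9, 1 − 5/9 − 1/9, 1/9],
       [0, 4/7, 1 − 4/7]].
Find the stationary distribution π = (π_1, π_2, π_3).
π = (70/113, 36/113, 7/113)

This is a birth-death chain on three states, which satisfies detailed balance: π_1 · P_{12} = π_2 · P_{21} and π_2 · P_{23} = π_3 · P_{32}.
From π_1 · 2/7 = π_2 · 5/9: π_2/π_1 = (2/7)/(5/9) = 18/35.
From π_2 · 1/9 = π_3 · 4/7: π_3/π_2 = (1/9)/(4/7) = 7/36.
Take π_1 proportional to 1; then unnormalized π = (1, 18/35, 1/10). Normalize by dividing by the sum 113/70:
  π = (70/113, 36/113, 7/113).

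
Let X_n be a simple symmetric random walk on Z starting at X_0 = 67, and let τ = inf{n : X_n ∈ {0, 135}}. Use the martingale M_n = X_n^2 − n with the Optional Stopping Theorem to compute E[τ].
E[τ] = 4556

M_n = X_n^2 − n is a martingale (since E[X_{n+1}^2 | F_n] = X_n^2 + 1). By OST (τ has finite mean in a bounded region), E[M_τ] = E[M_0] = X_0^2 − 0 = 67^2 = 4489. Also E[M_τ] = E[X_τ^2] − E[τ]. The walk exits at 0 or 135, with P(hit 135 first) = 67/135, so E[X_τ^2] = 135^2 · 67/135 + 0 = 9045. Thus E[τ] = E[X_τ^2] − E[M_τ] = 9045 − 4489 = 4556 = 67(135 − 67) = 4556.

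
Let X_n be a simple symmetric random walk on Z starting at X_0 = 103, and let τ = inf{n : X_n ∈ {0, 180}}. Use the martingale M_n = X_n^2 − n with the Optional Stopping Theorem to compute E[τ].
E[τ] = 7931

M_n = X_n^2 − n is a martingale (since E[X_{n+1}^2 | F_n] = X_n^2 + 1). By OST (τ has finite mean in a bounded region), E[M_τ] = E[M_0] = X_0^2 − 0 = 103^2 = 10609. Also E[M_τ] = E[X_τ^2] − E[τ]. The walk exits at 0 or 180, with P(hit 180 first) = 103/180, so E[X_τ^2] = 180^2 · 103/180 + 0 = 18540. Thus E[τ] = E[X_τ^2] − E[M_τ] = 18540 − 10609 = 7931 = 103(180 − 103) = 7931.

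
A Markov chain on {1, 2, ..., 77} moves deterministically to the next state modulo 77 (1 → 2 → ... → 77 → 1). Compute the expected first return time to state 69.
E[T_69 | X_0 = 69] = 77

The chain cycles deterministically, so starting at state 69 it returns in exactly 77 steps. Equivalently, the stationary distribution is uniform π_j = 1/77 for every state j, so by Kac's formula E[T_69] = 1/π_69 = 77.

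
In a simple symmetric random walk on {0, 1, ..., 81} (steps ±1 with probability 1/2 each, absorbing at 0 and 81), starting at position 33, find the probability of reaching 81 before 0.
P(hit 81 before 0) = 33/81 = 11/27

Let u_k = P(hit 81 before 0 | start at k). Then u_0 = 0, u_81 = 1, and u_k = u_{k-1}/2 + u_{k+1}/2 for 1 ≤ k ≤ 80. This harmonic recurrence is solved by u_k = k/81, giving u_33 = 33/81 = 11/27.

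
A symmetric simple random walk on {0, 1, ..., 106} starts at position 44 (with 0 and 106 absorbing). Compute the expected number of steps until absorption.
E[τ | X_0 = 44] = 2728

Let v_k = E[τ | X_0 = k]. Boundary: v_0 = v_106 = 0. Recurrence: v_k = 1 + (v_{k-1} + v_{k+1})/2 for 1 ≤ k ≤ 105. The particular solution to v_k − (v_{k-1} + v_{k+1})/2 = 1 is v_k = −k^2. Adding homogeneous solution A + B k and matching boundaries gives v_k = k (106 − k). Substituting k = 44: v_44 = 44 · 62 = 2728.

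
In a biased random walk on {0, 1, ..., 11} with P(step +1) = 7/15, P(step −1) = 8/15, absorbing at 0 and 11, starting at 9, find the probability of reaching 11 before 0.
P(hit 11 before 0) = (1 − (8/7)^9) / (1 − (8/7)^11) = 4599341929/6612607849

Let u_k denote P(reach 11 before 0 | start at k). Boundary: u_0 = 0, u_11 = 1. Recurrence: u_k = 7/15·u_{k+1} + 8/15·u_{k-1} for 1 ≤ k ≤ 10. Try u_k = A + B·r^k with r = q/p = (8/15)/(7/15) = 8/7. Substitution satisfies the recurrence; boundary conditions give:
  u_k = (1 − r^k) / (1 − r^N) = (1 − (8/7)^9) / (1 − (8/7)^11) = 4599341929/6612607849.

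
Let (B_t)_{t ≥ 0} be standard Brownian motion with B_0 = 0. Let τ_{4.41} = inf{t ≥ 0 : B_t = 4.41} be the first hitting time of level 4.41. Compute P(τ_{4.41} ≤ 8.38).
P(τ_{4.41} ≤ 8.38) = 2(1 − Φ(4.41/√8.38)) = 2(1 − Φ(1.5234)) ≈ 0.1277

By the reflection principle for standard BM, P(τ_b ≤ t) = 2 · P(B_t ≥ b). Since B_t ~ N(0, t), P(B_t ≥ 4.41) = 1 − Φ(4.41/√t) = 1 − Φ(4.41/√8.38) = 1 − Φ(1.5234) ≈ 0.06383. Doubling: P(τ_{4.41} ≤ 8.38) ≈ 2 · 0.06383 = 0.12766 ≈ 0.1277.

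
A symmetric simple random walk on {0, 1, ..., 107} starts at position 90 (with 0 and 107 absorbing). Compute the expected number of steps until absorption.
E[τ | X_0 = 90] = 1530

Let v_k = E[τ | X_0 = k]. Boundary: v_0 = v_107 = 0. Recurrence: v_k = 1 + (v_{k-1} + v_{k+1})/2 for 1 ≤ k ≤ 106. The particular solution to v_k − (v_{k-1} + v_{k+1})/2 = 1 is v_k = −k^2. Adding homogeneous solution A + B k and matching boundaries gives v_k = k (107 − k). Substituting k = 90: v_90 = 90 · 17 = 1530.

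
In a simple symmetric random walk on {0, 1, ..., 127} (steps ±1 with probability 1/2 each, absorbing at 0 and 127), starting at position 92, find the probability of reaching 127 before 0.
P(hit 127 before 0) = 92/127

Let u_k = P(hit 127 before 0 | start at k). Then u_0 = 0, u_127 = 1, and u_k = u_{k-1}/2 + u_{k+1}/2 for 1 ≤ k ≤ 126. This harmonic recurrence is solved by u_k = k/127, giving u_92 = 92/127.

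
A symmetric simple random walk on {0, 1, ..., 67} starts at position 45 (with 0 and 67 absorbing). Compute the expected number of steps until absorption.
E[τ | X_0 = 45] = 990

Let v_k = E[τ | X_0 = k]. Boundary: v_0 = v_67 = 0. Recurrence: v_k = 1 + (v_{k-1} + v_{k+1})/2 for 1 ≤ k ≤ 66. The particular solution to v_k − (v_{k-1} + v_{k+1})/2 = 1 is v_k = −k^2. Adding homogeneous solution A + B k and matching boundaries gives v_k = k (67 − k). Substituting k = 45: v_45 = 45 · 22 = 990.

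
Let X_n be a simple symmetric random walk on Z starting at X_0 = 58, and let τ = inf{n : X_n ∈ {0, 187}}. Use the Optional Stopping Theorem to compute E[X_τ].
E[X_τ] = 58

X_n is a martingale and τ is a bounded-mean stopping time (indeed τ is finite a.s. with bounded expectation since the walk is in a bounded region). By the OST, E[X_τ] = E[X_0] = 58. Equivalently: E[X_τ] = 187 · P(hit 187 first) + 0 · P(hit 0 first) = 187 · (58/187) = 58.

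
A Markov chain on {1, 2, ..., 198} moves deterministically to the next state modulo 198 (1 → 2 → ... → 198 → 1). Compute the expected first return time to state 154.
E[T_154 | X_0 = 154] = 198

The chain cycles deterministically, so starting at state 154 it returns in exactly 198 steps. Equivalently, the stationary distribution is uniform π_j = 1/198 for every state j, so by Kac's formula E[T_154] = 1/π_154 = 198.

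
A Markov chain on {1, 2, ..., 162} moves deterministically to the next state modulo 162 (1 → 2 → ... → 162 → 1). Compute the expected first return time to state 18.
E[T_18 | X_0 = 18] = 162

The chain cycles deterministically, so starting at state 18 it returns in exactly 162 steps. Equivalently, the stationary distribution is uniform π_j = 1/162 for every state j, so by Kac's formula E[T_18] = 1/π_18 = 162.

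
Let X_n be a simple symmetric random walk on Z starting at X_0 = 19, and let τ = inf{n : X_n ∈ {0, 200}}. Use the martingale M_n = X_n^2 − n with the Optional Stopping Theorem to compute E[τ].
E[τ] = 3439

M_n = X_n^2 − n is a martingale (since E[X_{n+1}^2 | F_n] = X_n^2 + 1). By OST (τ has finite mean in a bounded region), E[M_τ] = E[M_0] = X_0^2 − 0 = 19^2 = 361. Also E[M_τ] = E[X_τ^2] − E[τ]. The walk exits at 0 or 200, with P(hit 200 first) = 19/200, so E[X_τ^2] = 200^2 · 19/200 + 0 = 3800. Thus E[τ] = E[X_τ^2] − E[M_τ] = 3800 − 361 = 3439 = 19(200 − 19) = 3439.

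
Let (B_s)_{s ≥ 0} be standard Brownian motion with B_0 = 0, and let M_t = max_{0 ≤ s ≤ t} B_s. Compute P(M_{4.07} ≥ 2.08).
P(M_{4.07} ≥ 2.08) = 2·P(B_{4.07} ≥ 2.08) = 2(1 − Φ(2.08/√4.07)) ≈ 0.3025

By the reflection principle for Brownian motion, P(M_t ≥ a) = 2 · P(B_t ≥ a) for a ≥ 0. Since B_t ~ N(0, t), P(B_t ≥ 2.08) = 1 − Φ(2.08/√t) = 1 − Φ(2.08/√4.07) = 1 − Φ(1.0310). So
  P(M_{4.07} ≥ 2.08) = 2(1 − Φ(1.0310)) ≈ 0.3025.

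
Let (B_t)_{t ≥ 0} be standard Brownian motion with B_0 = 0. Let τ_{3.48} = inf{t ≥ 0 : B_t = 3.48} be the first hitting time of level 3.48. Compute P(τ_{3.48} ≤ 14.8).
P(τ_{3.48} ≤ 14.8) = 2(1 − Φ(3.48/√14.8)) = 2(1 − Φ(0.9046)) ≈ 0.3657

By the reflection principle for standard BM, P(τ_b ≤ t) = 2 · P(B_t ≥ b). Since B_t ~ N(0, t), P(B_t ≥ 3.48) = 1 − Φ(3.48/√t) = 1 − Φ(3.48/√14.8) = 1 − Φ(0.9046) ≈ 0.18284. Doubling: P(τ_{3.48} ≤ 14.8) ≈ 2 · 0.18284 = 0.36568 ≈ 0.3657.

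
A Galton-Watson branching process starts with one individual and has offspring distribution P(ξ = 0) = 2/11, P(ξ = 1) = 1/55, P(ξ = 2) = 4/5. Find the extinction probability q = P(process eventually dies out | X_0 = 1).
q = 5/22

The pgf is f(s) = 2/11 + 1/55·s + 4/5·s². The extinction probability q is the smallest fixed point of f in [0, 1]. Setting s = f(s):
  4/5·s² + (1/55 − 1)·s + 2/11 = 0
  4/5·s² − (2/11 + 4/5)·s + 2/11 = 0
which factors as (s − 1)·(4/5·s − 2/11) = 0, giving roots s = 1 and s = (2/11)/(4/5) = 5/22.
Mean offspring μ = 1/55 + 2·4/5 = 89/55 > 1 (supercritical), so q < 1. The extinction probability is the smaller root: q = (2/11)/(4/5) = 5/22.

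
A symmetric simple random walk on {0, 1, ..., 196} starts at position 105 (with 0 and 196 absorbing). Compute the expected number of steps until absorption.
E[τ | X_0 = 105] = 9555

Let v_k = E[τ | X_0 = k]. Boundary: v_0 = v_196 = 0. Recurrence: v_k = 1 + (v_{k-1} + v_{k+1})/2 for 1 ≤ k ≤ 195. The particular solution to v_k − (v_{k-1} + v_{k+1})/2 = 1 is v_k = −k^2. Adding homogeneous solution A + B k and matching boundaries gives v_k = k (196 − k). Substituting k = 105: v_105 = 105 · 91 = 9555.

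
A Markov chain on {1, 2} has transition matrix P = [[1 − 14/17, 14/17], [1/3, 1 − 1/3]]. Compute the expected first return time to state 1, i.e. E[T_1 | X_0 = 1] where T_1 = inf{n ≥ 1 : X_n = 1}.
E[T_1 | X_0 = 1] = 1/π_1 = 59/17

For an irreducible recurrent Markov chain with stationary distribution π, E[T_i | X_0 = i] = 1/π_i (Kac's formula). Here π_1 = (1/3)/(14/17 + 1/3) = (1/3)/(59/51) = 17/59, so E[T_1 | X_0 = 1] = 1/π_1 = (14/17 + 1/3)/(1/3) = (59/51)/(1/3) = 59/17.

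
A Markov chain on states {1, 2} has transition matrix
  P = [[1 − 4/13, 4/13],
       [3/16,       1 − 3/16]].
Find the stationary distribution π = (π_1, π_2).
π_1 = 39/103, π_2 = 64/103

Solve πP = π with π_1 + π_2 = 1. From πP = π: π_1 · (1 − 4/13) + π_2 · 3/16 = π_1 ⇒ π_2 · 3/16 = π_1 · 4/13 ⇒ π_2/π_1 = (4/13)/(3/16) = 64/39. Together with π_1 + π_2 = 1:
  π_1 = (3/16)/(4/13 + 3/16) = (3/16)/(103/208) = 39/103,
  π_2 = (4/13)/(4/13 + 3/16) = (4/13)/(103/208) = 64/103.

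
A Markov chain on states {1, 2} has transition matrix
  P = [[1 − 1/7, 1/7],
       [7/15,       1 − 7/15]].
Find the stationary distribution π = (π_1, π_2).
π_1 = 49/64, π_2 = 15/64

Solve πP = π with π_1 + π_2 = 1. From πP = π: π_1 · (1 − 1/7) + π_2 · 7/15 = π_1 ⇒ π_2 · 7/15 = π_1 · 1/7 ⇒ π_2/π_1 = (1/7)/(7/15) = 15/49. Together with π_1 + π_2 = 1:
  π_1 = (7/15)/(1/7 + 7/15) = (7/15)/(64/105) = 49/64,
  π_2 = (1/7)/(1/7 + 7/15) = (1/7)/(64/105) = 15/64.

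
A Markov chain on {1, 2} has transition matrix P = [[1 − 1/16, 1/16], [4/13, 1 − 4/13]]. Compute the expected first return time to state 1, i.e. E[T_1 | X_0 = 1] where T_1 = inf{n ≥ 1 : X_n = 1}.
E[T_1 | X_0 = 1] = 1/π_1 = 77/64

For an irreducible recurrent Markov chain with stationary distribution π, E[T_i | X_0 = i] = 1/π_i (Kac's formula). Here π_1 = (4/13)/(1/16 + 4/13) = (4/13)/(77/208) = 64/77, so E[T_1 | X_0 = 1] = 1/π_1 = (1/16 + 4/13)/(4/13) = (77/208)/(4/13) = 77/64.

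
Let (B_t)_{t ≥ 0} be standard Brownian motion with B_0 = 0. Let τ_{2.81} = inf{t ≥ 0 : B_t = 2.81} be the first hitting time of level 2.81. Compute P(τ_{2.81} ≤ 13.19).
P(τ_{2.81} ≤ 13.19) = 2(1 − Φ(2.81/√13.19)) = 2(1 − Φ(0.7737)) ≈ 0.4391

By the reflection principle for standard BM, P(τ_b ≤ t) = 2 · P(B_t ≥ b). Since B_t ~ N(0, t), P(B_t ≥ 2.81) = 1 − Φ(2.81/√t) = 1 − Φ(2.81/√13.19) = 1 − Φ(0.7737) ≈ 0.21955. Doubling: P(τ_{2.81} ≤ 13.19) ≈ 2 · 0.21955 = 0.43910 ≈ 0.4391.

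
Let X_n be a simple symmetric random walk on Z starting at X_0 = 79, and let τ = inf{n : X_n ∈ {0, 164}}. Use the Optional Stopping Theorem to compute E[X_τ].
E[X_τ] = 79

X_n is a martingale and τ is a bounded-mean stopping time (indeed τ is finite a.s. with bounded expectation since the walk is in a bounded region). By the OST, E[X_τ] = E[X_0] = 79. Equivalently: E[X_τ] = 164 · P(hit 164 first) + 0 · P(hit 0 first) = 164 · (79/164) = 79.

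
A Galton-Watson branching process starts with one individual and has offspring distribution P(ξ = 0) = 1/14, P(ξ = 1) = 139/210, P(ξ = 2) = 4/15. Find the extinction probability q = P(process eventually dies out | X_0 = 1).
q = 15/56

The pgf is f(s) = 1/14 + 139/210·s + 4/15·s². The extinction probability q is the smallest fixed point of f in [0, 1]. Setting s = f(s):
  4/15·s² + (139/210 − 1)·s + 1/14 = 0
  4/15·s² − (1/14 + 4/15)·s + 1/14 = 0
which factors as (s − 1)·(4/15·s − 1/14) = 0, giving roots s = 1 and s = (1/14)/(4/15) = 15/56.
Mean offspring μ = 139/210 + 2·4/15 = 251/210 > 1 (supercritical), so q < 1. The extinction probability is the smaller root: q = (1/14)/(4/15) = 15/56.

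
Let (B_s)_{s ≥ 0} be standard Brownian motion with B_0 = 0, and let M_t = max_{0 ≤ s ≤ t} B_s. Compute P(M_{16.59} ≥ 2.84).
P(M_{16.59} ≥ 2.84) = 2·P(B_{16.59} ≥ 2.84) = 2(1 − Φ(2.84/√16.59)) ≈ 0.4856

By the reflection principle for Brownian motion, P(M_t ≥ a) = 2 · P(B_t ≥ a) for a ≥ 0. Since B_t ~ N(0, t), P(B_t ≥ 2.84) = 1 − Φ(2.84/√t) = 1 − Φ(2.84/√16.59) = 1 − Φ(0.6973). So
  P(M_{16.59} ≥ 2.84) = 2(1 − Φ(0.6973)) ≈ 0.4856.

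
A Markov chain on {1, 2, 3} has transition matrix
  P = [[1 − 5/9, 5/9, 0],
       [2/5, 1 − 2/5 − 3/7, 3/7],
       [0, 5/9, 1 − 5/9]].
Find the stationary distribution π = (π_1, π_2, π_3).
π = (63/218, 175/436, 135/436)

This is a birth-death chain on three states, which satisfies detailed balance: π_1 · P_{12} = π_2 · P_{21} and π_2 · P_{23} = π_3 · P_{32}.
From π_1 · 5/9 = π_2 · 2/5: π_2/π_1 = (5/9)/(2/5) = 25/18.
From π_2 · 3/7 = π_3 · 5/9: π_3/π_2 = (3/7)/(5/9) = 27/35.
Take π_1 proportional to 1; then unnormalized π = (1, 25/18, 15/14). Normalize by dividing by the sum 218/63:
  π = (63/218, 175/436, 135/436).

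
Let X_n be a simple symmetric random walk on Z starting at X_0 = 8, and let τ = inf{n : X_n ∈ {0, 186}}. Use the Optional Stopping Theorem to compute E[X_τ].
E[X_τ] = 8

X_n is a martingale and τ is a bounded-mean stopping time (indeed τ is finite a.s. with bounded expectation since the walk is in a bounded region). By the OST, E[X_τ] = E[X_0] = 8. Equivalently: E[X_τ] = 186 · P(hit 186 first) + 0 · P(hit 0 first) = 186 · (8/186) = 8.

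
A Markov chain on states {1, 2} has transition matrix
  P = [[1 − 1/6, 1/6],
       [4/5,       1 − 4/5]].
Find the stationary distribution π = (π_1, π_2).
π_1 = 24/29, π_2 = 5/29

Solve πP = π with π_1 + π_2 = 1. From πP = π: π_1 · (1 − 1/6) + π_2 · 4/5 = π_1 ⇒ π_2 · 4/5 = π_1 · 1/6 ⇒ π_2/π_1 = (1/6)/(4/5) = 5/24. Together with π_1 + π_2 = 1:
  π_1 = (4/5)/(1/6 + 4/5) = (4/5)/(29/30) = 24/29,
  π_2 = (1/6)/(1/6 + 4/5) = (1/6)/(29/30) = 5/29.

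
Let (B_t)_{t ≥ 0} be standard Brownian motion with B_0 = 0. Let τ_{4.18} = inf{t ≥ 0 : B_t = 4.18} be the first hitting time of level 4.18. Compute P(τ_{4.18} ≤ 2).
P(τ_{4.18} ≤ 2) = 2(1 − Φ(4.18/√2)) = 2(1 − Φ(2.9557)) ≈ 0.0031

By the reflection principle for standard BM, P(τ_b ≤ t) = 2 · P(B_t ≥ b). Since B_t ~ N(0, t), P(B_t ≥ 4.18) = 1 − Φ(4.18/√t) = 1 − Φ(4.18/√2) = 1 − Φ(2.9557) ≈ 0.00156. Doubling: P(τ_{4.18} ≤ 2) ≈ 2 · 0.00156 = 0.00312 ≈ 0.0031.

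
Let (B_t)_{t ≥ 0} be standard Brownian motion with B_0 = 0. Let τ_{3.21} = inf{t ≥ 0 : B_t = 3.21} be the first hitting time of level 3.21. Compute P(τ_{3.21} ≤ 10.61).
P(τ_{3.21} ≤ 10.61) = 2(1 − Φ(3.21/√10.61)) = 2(1 − Φ(0.9855)) ≈ 0.3244

By the reflection principle for standard BM, P(τ_b ≤ t) = 2 · P(B_t ≥ b). Since B_t ~ N(0, t), P(B_t ≥ 3.21) = 1 − Φ(3.21/√t) = 1 − Φ(3.21/√10.61) = 1 − Φ(0.9855) ≈ 0.16219. Doubling: P(τ_{3.21} ≤ 10.61) ≈ 2 · 0.16219 = 0.32438 ≈ 0.3244.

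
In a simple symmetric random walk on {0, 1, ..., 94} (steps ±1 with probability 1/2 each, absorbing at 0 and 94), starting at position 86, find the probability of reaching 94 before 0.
P(hit 94 before 0) = 86/94 = 43/47

Let u_k = P(hit 94 before 0 | start at k). Then u_0 = 0, u_94 = 1, and u_k = u_{k-1}/2 + u_{k+1}/2 for 1 ≤ k ≤ 93. This harmonic recurrence is solved by u_k = k/94, giving u_86 = 86/94 = 43/47.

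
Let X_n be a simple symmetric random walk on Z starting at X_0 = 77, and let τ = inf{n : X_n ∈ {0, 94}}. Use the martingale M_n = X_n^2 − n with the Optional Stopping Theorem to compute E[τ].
E[τ] = 1309

M_n = X_n^2 − n is a martingale (since E[X_{n+1}^2 | F_n] = X_n^2 + 1). By OST (τ has finite mean in a bounded region), E[M_τ] = E[M_0] = X_0^2 − 0 = 77^2 = 5929. Also E[M_τ] = E[X_τ^2] − E[τ]. The walk exits at 0 or 94, with P(hit 94 first) = 77/94, so E[X_τ^2] = 94^2 · 77/94 + 0 = 7238. Thus E[τ] = E[X_τ^2] − E[M_τ] = 7238 − 5929 = 1309 = 77(94 − 77) = 1309.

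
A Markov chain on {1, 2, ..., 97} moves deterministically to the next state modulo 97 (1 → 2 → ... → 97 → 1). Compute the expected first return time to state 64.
E[T_64 | X_0 = 64] = 97

The chain cycles deterministically, so starting at state 64 it returns in exactly 97 steps. Equivalently, the stationary distribution is uniform π_j = 1/97 for every state j, so by Kac's formula E[T_64] = 1/π_64 = 97.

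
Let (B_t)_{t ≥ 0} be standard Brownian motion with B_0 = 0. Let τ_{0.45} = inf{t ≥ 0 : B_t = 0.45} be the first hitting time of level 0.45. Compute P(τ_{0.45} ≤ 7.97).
P(τ_{0.45} ≤ 7.97) = 2(1 − Φ(0.45/√7.97)) = 2(1 − Φ(0.1594)) ≈ 0.8734

By the reflection principle for standard BM, P(τ_b ≤ t) = 2 · P(B_t ≥ b). Since B_t ~ N(0, t), P(B_t ≥ 0.45) = 1 − Φ(0.45/√t) = 1 − Φ(0.45/√7.97) = 1 − Φ(0.1594) ≈ 0.43668. Doubling: P(τ_{0.45} ≤ 7.97) ≈ 2 · 0.43668 = 0.87336 ≈ 0.8734.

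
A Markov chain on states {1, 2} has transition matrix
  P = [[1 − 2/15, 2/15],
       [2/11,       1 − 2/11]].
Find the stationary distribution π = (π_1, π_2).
π_1 = 15/26, π_2 = 11/26

Solve πP = π with π_1 + π_2 = 1. From πP = π: π_1 · (1 − 2/15) + π_2 · 2/11 = π_1 ⇒ π_2 · 2/11 = π_1 · 2/15 ⇒ π_2/π_1 = (2/15)/(2/11) = 11/15. Together with π_1 + π_2 = 1:
  π_1 = (2/11)/(2/15 + 2/11) = (2/11)/(52/165) = 15/26,
  π_2 = (2/15)/(2/15 + 2/11) = (2/15)/(52/165) = 11/26.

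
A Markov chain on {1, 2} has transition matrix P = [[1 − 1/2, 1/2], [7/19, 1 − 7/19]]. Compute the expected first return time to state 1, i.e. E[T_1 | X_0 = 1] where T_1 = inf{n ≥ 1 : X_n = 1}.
E[T_1 | X_0 = 1] = 1/π_1 = 33/14

For an irreducible recurrent Markov chain with stationary distribution π, E[T_i | X_0 = i] = 1/π_i (Kac's formula). Here π_1 = (7/19)/(1/2 + 7/19) = (7/19)/(33/38) = 14/33, so E[T_1 | X_0 = 1] = 1/π_1 = (1/2 + 7/19)/(7/19) = (33/38)/(7/19) = 33/14.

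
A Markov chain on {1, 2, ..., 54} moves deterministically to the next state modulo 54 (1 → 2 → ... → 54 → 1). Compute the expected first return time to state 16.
E[T_16 | X_0 = 16] = 54

The chain cycles deterministically, so starting at state 16 it returns in exactly 54 steps. Equivalently, the stationary distribution is uniform π_j = 1/54 for every state j, so by Kac's formula E[T_16] = 1/π_16 = 54.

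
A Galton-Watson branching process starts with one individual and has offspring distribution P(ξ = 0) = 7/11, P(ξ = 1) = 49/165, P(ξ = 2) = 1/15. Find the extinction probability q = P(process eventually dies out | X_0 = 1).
q = 1

Mean offspring μ = 0·7/11 + 1·49/165 + 2·1/15 = 71/165 ≤ 1. For μ ≤ 1 with offspring not concentrated at 1, the Galton-Watson process goes extinct almost surely, so q = 1.
(Algebraic check: The pgf is f(s) = 7/11 + 49/165·s + 1/15·s². The extinction probability q is the smallest fixed point of f in [0, 1]. Setting s = f(s):
  1/15·s² + (49/165 − 1)·s + 7/11 = 0
  1/15·s² − (7/11 + 1/15)·s + 7/11 = 0
which factors as (s − 1)·(1/15·s − 7/11) = 0, giving roots s = 1 and s = (7/11)/(1/15) = 105/11. Since 105/11 ≥ 1, the smallest root in [0, 1] is s = 1.)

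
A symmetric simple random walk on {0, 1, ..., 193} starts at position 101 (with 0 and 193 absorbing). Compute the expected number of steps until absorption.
E[τ | X_0 = 101] = 9292

Let v_k = E[τ | X_0 = k]. Boundary: v_0 = v_193 = 0. Recurrence: v_k = 1 + (v_{k-1} + v_{k+1})/2 for 1 ≤ k ≤ 192. The particular solution to v_k − (v_{k-1} + v_{k+1})/2 = 1 is v_k = −k^2. Adding homogeneous solution A + B k and matching boundaries gives v_k = k (193 − k). Substituting k = 101: v_101 = 101 · 92 = 9292.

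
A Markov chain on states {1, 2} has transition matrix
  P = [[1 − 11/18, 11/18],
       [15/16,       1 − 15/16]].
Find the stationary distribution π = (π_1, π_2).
π_1 = 135/223, π_2 = 88/223

Solve πP = π with π_1 + π_2 = 1. From πP = π: π_1 · (1 − 11/18) + π_2 · 15/16 = π_1 ⇒ π_2 · 15/16 = π_1 · 11/18 ⇒ π_2/π_1 = (11/18)/(15/16) = 88/135. Together with π_1 + π_2 = 1:
  π_1 = (15/16)/(11/18 + 15/16) = (15/16)/(223/144) = 135/223,
  π_2 = (11/18)/(11/18 + 15/16) = (11/18)/(223/144) = 88/223.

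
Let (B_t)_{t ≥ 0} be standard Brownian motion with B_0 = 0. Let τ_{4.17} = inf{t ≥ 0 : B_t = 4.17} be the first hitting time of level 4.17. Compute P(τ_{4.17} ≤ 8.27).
P(τ_{4.17} ≤ 8.27) = 2(1 − Φ(4.17/√8.27)) = 2(1 − Φ(1.4501)) ≈ 0.1470

By the reflection principle for standard BM, P(τ_b ≤ t) = 2 · P(B_t ≥ b). Since B_t ~ N(0, t), P(B_t ≥ 4.17) = 1 − Φ(4.17/√t) = 1 − Φ(4.17/√8.27) = 1 − Φ(1.4501) ≈ 0.07352. Doubling: P(τ_{4.17} ≤ 8.27) ≈ 2 · 0.07352 = 0.14704 ≈ 0.1470.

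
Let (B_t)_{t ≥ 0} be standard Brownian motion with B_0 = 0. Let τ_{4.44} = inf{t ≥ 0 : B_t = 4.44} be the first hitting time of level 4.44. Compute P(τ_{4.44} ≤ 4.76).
P(τ_{4.44} ≤ 4.76) = 2(1 − Φ(4.44/√4.76)) = 2(1 − Φ(2.0351)) ≈ 0.0418

By the reflection principle for standard BM, P(τ_b ≤ t) = 2 · P(B_t ≥ b). Since B_t ~ N(0, t), P(B_t ≥ 4.44) = 1 − Φ(4.44/√t) = 1 − Φ(4.44/√4.76) = 1 − Φ(2.0351) ≈ 0.02092. Doubling: P(τ_{4.44} ≤ 4.76) ≈ 2 · 0.02092 = 0.04184 ≈ 0.0418.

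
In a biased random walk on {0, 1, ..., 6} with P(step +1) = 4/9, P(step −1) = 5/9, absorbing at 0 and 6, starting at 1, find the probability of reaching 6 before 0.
P(hit 6 before 0) = (1 − (5/4)^1) / (1 − (5/4)^6) = 1024/11529

Let u_k denote P(reach 6 before 0 | start at k). Boundary: u_0 = 0, u_6 = 1. Recurrence: u_k = 4/9·u_{k+1} + 5/9·u_{k-1} for 1 ≤ k ≤ 5. Try u_k = A + B·r^k with r = q/p = (5/9)/(4/9) = 5/4. Substitution satisfies the recurrence; boundary conditions give:
  u_k = (1 − r^k) / (1 − r^N) = (1 − (5/4)^1) / (1 − (5/4)^6) = 1024/11529.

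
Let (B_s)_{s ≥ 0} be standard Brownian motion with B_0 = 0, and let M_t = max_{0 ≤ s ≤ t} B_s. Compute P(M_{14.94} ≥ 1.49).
P(M_{14.94} ≥ 1.49) = 2·P(B_{14.94} ≥ 1.49) = 2(1 − Φ(1.49/√14.94)) ≈ 0.6999

By the reflection principle for Brownian motion, P(M_t ≥ a) = 2 · P(B_t ≥ a) for a ≥ 0. Since B_t ~ N(0, t), P(B_t ≥ 1.49) = 1 − Φ(1.49/√t) = 1 − Φ(1.49/√14.94) = 1 − Φ(0.3855). So
  P(M_{14.94} ≥ 1.49) = 2(1 − Φ(0.3855)) ≈ 0.6999.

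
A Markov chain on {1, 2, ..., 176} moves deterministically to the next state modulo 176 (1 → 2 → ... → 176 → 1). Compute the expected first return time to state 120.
E[T_120 | X_0 = 120] = 176

The chain cycles deterministically, so starting at state 120 it returns in exactly 176 steps. Equivalently, the stationary distribution is uniform π_j = 1/176 for every state j, so by Kac's formula E[T_120] = 1/π_120 = 176.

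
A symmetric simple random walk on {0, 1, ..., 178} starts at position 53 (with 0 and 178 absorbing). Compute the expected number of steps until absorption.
E[τ | X_0 = 53] = 6625

Let v_k = E[τ | X_0 = k]. Boundary: v_0 = v_178 = 0. Recurrence: v_k = 1 + (v_{k-1} + v_{k+1})/2 for 1 ≤ k ≤ 177. The particular solution to v_k − (v_{k-1} + v_{k+1})/2 = 1 is v_k = −k^2. Adding homogeneous solution A + B k and matching boundaries gives v_k = k (178 − k). Substituting k = 53: v_53 = 53 · 125 = 6625.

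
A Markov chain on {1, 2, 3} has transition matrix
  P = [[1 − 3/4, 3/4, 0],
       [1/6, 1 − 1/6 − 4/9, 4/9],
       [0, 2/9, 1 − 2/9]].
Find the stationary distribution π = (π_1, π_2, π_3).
π = (2/29, 9/29, 18/29)

This is a birth-death chain on three states, which satisfies detailed balance: π_1 · P_{12} = π_2 · P_{21} and π_2 · P_{23} = π_3 · P_{32}.
From π_1 · 3/4 = π_2 · 1/6: π_2/π_1 = (3/4)/(1/6) = 9/2.
From π_2 · 4/9 = π_3 · 2/9: π_3/π_2 = (4/9)/(2/9) = 2.
Take π_1 proportional to 1; then unnormalized π = (1, 9/2, 9). Normalize by dividing by the sum 29/2:
  π = (2/29, 9/29, 18/29).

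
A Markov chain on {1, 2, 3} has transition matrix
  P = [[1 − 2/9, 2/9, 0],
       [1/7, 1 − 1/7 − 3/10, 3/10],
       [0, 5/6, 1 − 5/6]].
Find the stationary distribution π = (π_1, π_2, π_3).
π = (225/701, 350/701, 126/701)

This is a birth-death chain on three states, which satisfies detailed balance: π_1 · P_{12} = π_2 · P_{21} and π_2 · P_{23} = π_3 · P_{32}.
From π_1 · 2/9 = π_2 · 1/7: π_2/π_1 = (2/9)/(1/7) = 14/9.
From π_2 · 3/10 = π_3 · 5/6: π_3/π_2 = (3/10)/(5/6) = 9/25.
Take π_1 proportional to 1; then unnormalized π = (1, 14/9, 14/25). Normalize by dividing by the sum 701/225:
  π = (225/701, 350/701, 126/701).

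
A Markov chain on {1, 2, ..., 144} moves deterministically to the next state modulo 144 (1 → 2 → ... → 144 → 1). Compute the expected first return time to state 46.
E[T_46 | X_0 = 46] = 144

The chain cycles deterministically, so starting at state 46 it returns in exactly 144 steps. Equivalently, the stationary distribution is uniform π_j = 1/144 for every state j, so by Kac's formula E[T_46] = 1/π_46 = 144.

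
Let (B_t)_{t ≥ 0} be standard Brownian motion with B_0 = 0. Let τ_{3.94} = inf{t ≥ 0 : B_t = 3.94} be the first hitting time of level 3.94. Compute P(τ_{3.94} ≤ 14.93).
P(τ_{3.94} ≤ 14.93) = 2(1 − Φ(3.94/√14.93)) = 2(1 − Φ(1.0197)) ≈ 0.3079

By the reflection principle for standard BM, P(τ_b ≤ t) = 2 · P(B_t ≥ b). Since B_t ~ N(0, t), P(B_t ≥ 3.94) = 1 − Φ(3.94/√t) = 1 − Φ(3.94/√14.93) = 1 − Φ(1.0197) ≈ 0.15394. Doubling: P(τ_{3.94} ≤ 14.93) ≈ 2 · 0.15394 = 0.30788 ≈ 0.3079.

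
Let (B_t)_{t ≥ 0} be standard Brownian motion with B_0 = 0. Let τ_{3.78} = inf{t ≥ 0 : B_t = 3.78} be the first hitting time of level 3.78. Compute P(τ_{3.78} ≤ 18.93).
P(τ_{3.78} ≤ 18.93) = 2(1 − Φ(3.78/√18.93)) = 2(1 − Φ(0.8688)) ≈ 0.3850

By the reflection principle for standard BM, P(τ_b ≤ t) = 2 · P(B_t ≥ b). Since B_t ~ N(0, t), P(B_t ≥ 3.78) = 1 − Φ(3.78/√t) = 1 − Φ(3.78/√18.93) = 1 − Φ(0.8688) ≈ 0.19248. Doubling: P(τ_{3.78} ≤ 18.93) ≈ 2 · 0.19248 = 0.38496 ≈ 0.3850.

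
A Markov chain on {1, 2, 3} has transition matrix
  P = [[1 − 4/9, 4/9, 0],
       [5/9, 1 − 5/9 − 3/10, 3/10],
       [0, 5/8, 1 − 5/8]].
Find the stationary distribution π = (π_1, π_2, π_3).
π = (125/273, 100/273, 16/91)

This is a birth-death chain on three states, which satisfies detailed balance: π_1 · P_{12} = π_2 · P_{21} and π_2 · P_{23} = π_3 · P_{32}.
From π_1 · 4/9 = π_2 · 5/9: π_2/π_1 = (4/9)/(5/9) = 4/5.
From π_2 · 3/10 = π_3 · 5/8: π_3/π_2 = (3/10)/(5/8) = 12/25.
Take π_1 proportional to 1; then unnormalized π = (1, 4/5, 48/125). Normalize by dividing by the sum 273/125:
  π = (125/273, 100/273, 16/91).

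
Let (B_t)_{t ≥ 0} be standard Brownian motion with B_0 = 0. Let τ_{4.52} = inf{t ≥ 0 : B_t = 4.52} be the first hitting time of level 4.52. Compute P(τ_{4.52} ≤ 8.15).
P(τ_{4.52} ≤ 8.15) = 2(1 − Φ(4.52/√8.15)) = 2(1 − Φ(1.5833)) ≈ 0.1134

By the reflection principle for standard BM, P(τ_b ≤ t) = 2 · P(B_t ≥ b). Since B_t ~ N(0, t), P(B_t ≥ 4.52) = 1 − Φ(4.52/√t) = 1 − Φ(4.52/√8.15) = 1 − Φ(1.5833) ≈ 0.05668. Doubling: P(τ_{4.52} ≤ 8.15) ≈ 2 · 0.05668 = 0.11336 ≈ 0.1134.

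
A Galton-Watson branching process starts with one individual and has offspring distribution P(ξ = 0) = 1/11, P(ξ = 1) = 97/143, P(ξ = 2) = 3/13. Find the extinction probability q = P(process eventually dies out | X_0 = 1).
q = 13/33

The pgf is f(s) = 1/11 + 97/143·s + 3/13·s². The extinction probability q is the smallest fixed point of f in [0, 1]. Setting s = f(s):
  3/13·s² + (97/143 − 1)·s + 1/11 = 0
  3/13·s² − (1/11 + 3/13)·s + 1/11 = 0
which factors as (s − 1)·(3/13·s − 1/11) = 0, giving roots s = 1 and s = (1/11)/(3/13) = 13/33.
Mean offspring μ = 97/143 + 2·3/13 = 163/143 > 1 (supercritical), so q < 1. The extinction probability is the smaller root: q = (1/11)/(3/13) = 13/33.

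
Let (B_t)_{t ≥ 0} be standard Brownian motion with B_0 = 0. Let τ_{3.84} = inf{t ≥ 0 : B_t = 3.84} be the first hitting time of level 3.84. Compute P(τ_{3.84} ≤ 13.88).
P(τ_{3.84} ≤ 13.88) = 2(1 − Φ(3.84/√13.88)) = 2(1 − Φ(1.0307)) ≈ 0.3027

By the reflection principle for standard BM, P(τ_b ≤ t) = 2 · P(B_t ≥ b). Since B_t ~ N(0, t), P(B_t ≥ 3.84) = 1 − Φ(3.84/√t) = 1 − Φ(3.84/√13.88) = 1 − Φ(1.0307) ≈ 0.15134. Doubling: P(τ_{3.84} ≤ 13.88) ≈ 2 · 0.15134 = 0.30268 ≈ 0.3027.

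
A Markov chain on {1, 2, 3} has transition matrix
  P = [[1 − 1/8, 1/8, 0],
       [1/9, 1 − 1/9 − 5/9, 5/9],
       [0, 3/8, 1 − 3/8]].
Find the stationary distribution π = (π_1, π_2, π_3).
π = (24/91, 27/91, 40/91)

This is a birth-death chain on three states, which satisfies detailed balance: π_1 · P_{12} = π_2 · P_{21} and π_2 · P_{23} = π_3 · P_{32}.
From π_1 · 1/8 = π_2 · 1/9: π_2/π_1 = (1/8)/(1/9) = 9/8.
From π_2 · 5/9 = π_3 · 3/8: π_3/π_2 = (5/9)/(3/8) = 40/27.
Take π_1 proportional to 1; then unnormalized π = (1, 9/8, 5/3). Normalize by dividing by the sum 91/24:
  π = (24/91, 27/91, 40/91).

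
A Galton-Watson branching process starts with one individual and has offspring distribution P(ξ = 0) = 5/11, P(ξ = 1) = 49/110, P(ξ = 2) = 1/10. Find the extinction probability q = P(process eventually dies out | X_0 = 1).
q = 1

Mean offspring μ = 0·5/11 + 1·49/110 + 2·1/10 = 71/110 ≤ 1. For μ ≤ 1 with offspring not concentrated at 1, the Galton-Watson process goes extinct almost surely, so q = 1.
(Algebraic check: The pgf is f(s) = 5/11 + 49/110·s + 1/10·s². The extinction probability q is the smallest fixed point of f in [0, 1]. Setting s = f(s):
  1/10·s² + (49/110 − 1)·s + 5/11 = 0
  1/10·s² − (5/11 + 1/10)·s + 5/11 = 0
which factors as (s − 1)·(1/10·s − 5/11) = 0, giving roots s = 1 and s = (5/11)/(1/10) = 50/11. Since 50/11 ≥ 1, the smallest root in [0, 1] is s = 1.)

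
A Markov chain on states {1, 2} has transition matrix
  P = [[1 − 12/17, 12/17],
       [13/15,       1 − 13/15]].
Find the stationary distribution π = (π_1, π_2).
π_1 = 221/401, π_2 = 180/401

Solve πP = π with π_1 + π_2 = 1. From πP = π: π_1 · (1 − 12/17) + π_2 · 13/15 = π_1 ⇒ π_2 · 13/15 = π_1 · 12/17 ⇒ π_2/π_1 = (12/17)/(13/15) = 180/221. Together with π_1 + π_2 = 1:
  π_1 = (13/15)/(12/17 + 13/15) = (13/15)/(401/255) = 221/401,
  π_2 = (12/17)/(12/17 + 13/15) = (12/17)/(401/255) = 180/401.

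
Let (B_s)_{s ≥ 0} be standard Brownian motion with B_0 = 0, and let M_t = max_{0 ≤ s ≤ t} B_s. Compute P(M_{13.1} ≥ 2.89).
P(M_{13.1} ≥ 2.89) = 2·P(B_{13.1} ≥ 2.89) = 2(1 − Φ(2.89/√13.1)) ≈ 0.4246

By the reflection principle for Brownian motion, P(M_t ≥ a) = 2 · P(B_t ≥ a) for a ≥ 0. Since B_t ~ N(0, t), P(B_t ≥ 2.89) = 1 − Φ(2.89/√t) = 1 − Φ(2.89/√13.1) = 1 − Φ(0.7985). So
  P(M_{13.1} ≥ 2.89) = 2(1 − Φ(0.7985)) ≈ 0.4246.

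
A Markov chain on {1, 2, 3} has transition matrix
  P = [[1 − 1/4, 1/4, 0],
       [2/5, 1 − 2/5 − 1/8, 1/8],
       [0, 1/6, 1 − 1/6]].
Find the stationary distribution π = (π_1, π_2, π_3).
π = (32/67, 20/67, 15/67)

This is a birth-death chain on three states, which satisfies detailed balance: π_1 · P_{12} = π_2 · P_{21} and π_2 · P_{23} = π_3 · P_{32}.
From π_1 · 1/4 = π_2 · 2/5: π_2/π_1 = (1/4)/(2/5) = 5/8.
From π_2 · 1/8 = π_3 · 1/6: π_3/π_2 = (1/8)/(1/6) = 3/4.
Take π_1 proportional to 1; then unnormalized π = (1, 5/8, 15/32). Normalize by dividing by the sum 67/32:
  π = (32/67, 20/67, 15/67).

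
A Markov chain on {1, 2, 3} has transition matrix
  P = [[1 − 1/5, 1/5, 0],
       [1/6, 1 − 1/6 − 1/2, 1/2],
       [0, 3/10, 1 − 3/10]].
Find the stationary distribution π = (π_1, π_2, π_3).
π = (5/21, 2/7, 10/21)

This is a birth-death chain on three states, which satisfies detailed balance: π_1 · P_{12} = π_2 · P_{21} and π_2 · P_{23} = π_3 · P_{32}.
From π_1 · 1/5 = π_2 · 1/6: π_2/π_1 = (1/5)/(1/6) = 6/5.
From π_2 · 1/2 = π_3 · 3/10: π_3/π_2 = (1/2)/(3/10) = 5/3.
Take π_1 proportional to 1; then unnormalized π = (1, 6/5, 2). Normalize by dividing by the sum 21/5:
  π = (5/21, 2/7, 10/21).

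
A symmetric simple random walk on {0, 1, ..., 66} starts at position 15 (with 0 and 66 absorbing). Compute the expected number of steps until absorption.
E[τ | X_0 = 15] = 765

Let v_k = E[τ | X_0 = k]. Boundary: v_0 = v_66 = 0. Recurrence: v_k = 1 + (v_{k-1} + v_{k+1})/2 for 1 ≤ k ≤ 65. The particular solution to v_k − (v_{k-1} + v_{k+1})/2 = 1 is v_k = −k^2. Adding homogeneous solution A + B k and matching boundaries gives v_k = k (66 − k). Substituting k = 15: v_15 = 15 · 51 = 765.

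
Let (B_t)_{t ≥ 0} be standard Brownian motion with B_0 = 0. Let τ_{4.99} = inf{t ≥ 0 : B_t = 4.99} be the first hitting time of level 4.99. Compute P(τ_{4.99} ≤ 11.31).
P(τ_{4.99} ≤ 11.31) = 2(1 − Φ(4.99/√11.31)) = 2(1 − Φ(1.4838)) ≈ 0.1379

By the reflection principle for standard BM, P(τ_b ≤ t) = 2 · P(B_t ≥ b). Since B_t ~ N(0, t), P(B_t ≥ 4.99) = 1 − Φ(4.99/√t) = 1 − Φ(4.99/√11.31) = 1 − Φ(1.4838) ≈ 0.06893. Doubling: P(τ_{4.99} ≤ 11.31) ≈ 2 · 0.06893 = 0.13786 ≈ 0.1379.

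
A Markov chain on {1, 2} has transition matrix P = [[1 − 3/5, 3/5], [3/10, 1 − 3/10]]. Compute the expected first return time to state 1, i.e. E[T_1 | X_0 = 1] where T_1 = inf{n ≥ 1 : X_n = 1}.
E[T_1 | X_0 = 1] = 1/π_1 = 3

For an irreducible recurrent Markov chain with stationary distribution π, E[T_i | X_0 = i] = 1/π_i (Kac's formula). Here π_1 = (3/10)/(3/5 + 3/10) = (3/10)/(9/10) = 1/3, so E[T_1 | X_0 = 1] = 1/π_1 = (3/5 + 3/10)/(3/10) = (9/10)/(3/10) = 3.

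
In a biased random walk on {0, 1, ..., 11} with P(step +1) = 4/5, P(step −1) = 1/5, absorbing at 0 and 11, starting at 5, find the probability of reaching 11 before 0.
P(hit 11 before 0) = (1 − (1/4)^5) / (1 − (1/4)^11) = 1396736/1398101

Let u_k denote P(reach 11 before 0 | start at k). Boundary: u_0 = 0, u_11 = 1. Recurrence: u_k = 4/5·u_{k+1} + 1/5·u_{k-1} for 1 ≤ k ≤ 10. Try u_k = A + B·r^k with r = q/p = (1/5)/(4/5) = 1/4. Substitution satisfies the recurrence; boundary conditions give:
  u_k = (1 − r^k) / (1 − r^N) = (1 − (1/4)^5) / (1 − (1/4)^11) = 1396736/1398101.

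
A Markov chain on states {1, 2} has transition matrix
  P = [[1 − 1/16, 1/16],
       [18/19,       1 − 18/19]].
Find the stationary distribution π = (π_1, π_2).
π_1 = 288/307, π_2 = 19/307

Solve πP = π with π_1 + π_2 = 1. From πP = π: π_1 · (1 − 1/16) + π_2 · 18/19 = π_1 ⇒ π_2 · 18/19 = π_1 · 1/16 ⇒ π_2/π_1 = (1/16)/(18/19) = 19/288. Together with π_1 + π_2 = 1:
  π_1 = (18/19)/(1/16 + 18/19) = (18/19)/(307/304) = 288/307,
  π_2 = (1/16)/(1/16 + 18/19) = (1/16)/(307/304) = 19/307.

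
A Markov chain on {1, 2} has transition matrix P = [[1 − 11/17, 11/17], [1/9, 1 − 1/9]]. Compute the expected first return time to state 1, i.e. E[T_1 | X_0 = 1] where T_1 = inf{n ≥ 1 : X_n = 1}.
E[T_1 | X_0 = 1] = 1/π_1 = 116/17

For an irreducible recurrent Markov chain with stationary distribution π, E[T_i | X_0 = i] = 1/π_i (Kac's formula). Here π_1 = (1/9)/(11/17 + 1/9) = (1/9)/(116/153) = 17/116, so E[T_1 | X_0 = 1] = 1/π_1 = (11/17 + 1/9)/(1/9) = (116/153)/(1/9) = 116/17.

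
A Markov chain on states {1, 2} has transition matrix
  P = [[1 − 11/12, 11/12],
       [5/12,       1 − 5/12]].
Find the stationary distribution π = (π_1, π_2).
π_1 = 5/16, π_2 = 11/16

Solve πP = π with π_1 + π_2 = 1. From πP = π: π_1 · (1 − 11/12) + π_2 · 5/12 = π_1 ⇒ π_2 · 5/12 = π_1 · 11/12 ⇒ π_2/π_1 = (11/12)/(5/12) = 11/5. Together with π_1 + π_2 = 1:
  π_1 = (5/12)/(11/12 + 5/12) = (5/12)/(4/3) = 5/16,
  π_2 = (11/12)/(11/12 + 5/12) = (11/12)/(4/3) = 11/16.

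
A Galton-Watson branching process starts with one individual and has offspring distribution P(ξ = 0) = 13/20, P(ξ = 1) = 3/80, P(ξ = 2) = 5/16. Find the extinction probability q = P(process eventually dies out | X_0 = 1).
q = 1

Mean offspring μ = 0·13/20 + 1·3/80 + 2·5/16 = 53/80 ≤ 1. For μ ≤ 1 with offspring not concentrated at 1, the Galton-Watson process goes extinct almost surely, so q = 1.
(Algebraic check: The pgf is f(s) = 13/20 + 3/80·s + 5/16·s². The extinction probability q is the smallest fixed point of f in [0, 1]. Setting s = f(s):
  5/16·s² + (3/80 − 1)·s + 13/20 = 0
  5/16·s² − (13/20 + 5/16)·s + 13/20 = 0
which factors as (s − 1)·(5/16·s − 13/20) = 0, giving roots s = 1 and s = (13/20)/(5/16) = 52/25. Since 52/25 ≥ 1, the smallest root in [0, 1] is s = 1.)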